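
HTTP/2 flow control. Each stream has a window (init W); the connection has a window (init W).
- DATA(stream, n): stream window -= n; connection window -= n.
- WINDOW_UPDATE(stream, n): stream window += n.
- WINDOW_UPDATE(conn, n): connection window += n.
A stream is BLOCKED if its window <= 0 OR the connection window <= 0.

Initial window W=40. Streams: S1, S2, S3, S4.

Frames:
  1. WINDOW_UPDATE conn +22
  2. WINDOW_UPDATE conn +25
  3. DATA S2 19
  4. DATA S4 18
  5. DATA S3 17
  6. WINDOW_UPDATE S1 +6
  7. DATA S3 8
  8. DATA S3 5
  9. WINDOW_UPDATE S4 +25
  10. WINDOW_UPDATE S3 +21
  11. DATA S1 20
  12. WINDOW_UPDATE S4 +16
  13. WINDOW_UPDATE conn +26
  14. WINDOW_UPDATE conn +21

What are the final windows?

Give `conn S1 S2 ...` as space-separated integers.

Answer: 47 26 21 31 63

Derivation:
Op 1: conn=62 S1=40 S2=40 S3=40 S4=40 blocked=[]
Op 2: conn=87 S1=40 S2=40 S3=40 S4=40 blocked=[]
Op 3: conn=68 S1=40 S2=21 S3=40 S4=40 blocked=[]
Op 4: conn=50 S1=40 S2=21 S3=40 S4=22 blocked=[]
Op 5: conn=33 S1=40 S2=21 S3=23 S4=22 blocked=[]
Op 6: conn=33 S1=46 S2=21 S3=23 S4=22 blocked=[]
Op 7: conn=25 S1=46 S2=21 S3=15 S4=22 blocked=[]
Op 8: conn=20 S1=46 S2=21 S3=10 S4=22 blocked=[]
Op 9: conn=20 S1=46 S2=21 S3=10 S4=47 blocked=[]
Op 10: conn=20 S1=46 S2=21 S3=31 S4=47 blocked=[]
Op 11: conn=0 S1=26 S2=21 S3=31 S4=47 blocked=[1, 2, 3, 4]
Op 12: conn=0 S1=26 S2=21 S3=31 S4=63 blocked=[1, 2, 3, 4]
Op 13: conn=26 S1=26 S2=21 S3=31 S4=63 blocked=[]
Op 14: conn=47 S1=26 S2=21 S3=31 S4=63 blocked=[]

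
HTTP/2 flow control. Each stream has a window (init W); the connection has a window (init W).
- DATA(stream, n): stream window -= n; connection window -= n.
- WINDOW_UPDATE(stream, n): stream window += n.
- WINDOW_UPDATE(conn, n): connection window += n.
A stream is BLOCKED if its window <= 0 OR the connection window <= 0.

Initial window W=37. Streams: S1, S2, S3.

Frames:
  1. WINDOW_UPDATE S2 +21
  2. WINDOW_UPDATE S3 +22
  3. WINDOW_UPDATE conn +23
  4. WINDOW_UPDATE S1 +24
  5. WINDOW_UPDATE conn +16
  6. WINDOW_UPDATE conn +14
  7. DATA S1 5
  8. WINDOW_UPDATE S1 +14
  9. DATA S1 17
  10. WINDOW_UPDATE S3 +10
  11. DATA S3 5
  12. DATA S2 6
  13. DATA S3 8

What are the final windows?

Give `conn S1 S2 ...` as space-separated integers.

Answer: 49 53 52 56

Derivation:
Op 1: conn=37 S1=37 S2=58 S3=37 blocked=[]
Op 2: conn=37 S1=37 S2=58 S3=59 blocked=[]
Op 3: conn=60 S1=37 S2=58 S3=59 blocked=[]
Op 4: conn=60 S1=61 S2=58 S3=59 blocked=[]
Op 5: conn=76 S1=61 S2=58 S3=59 blocked=[]
Op 6: conn=90 S1=61 S2=58 S3=59 blocked=[]
Op 7: conn=85 S1=56 S2=58 S3=59 blocked=[]
Op 8: conn=85 S1=70 S2=58 S3=59 blocked=[]
Op 9: conn=68 S1=53 S2=58 S3=59 blocked=[]
Op 10: conn=68 S1=53 S2=58 S3=69 blocked=[]
Op 11: conn=63 S1=53 S2=58 S3=64 blocked=[]
Op 12: conn=57 S1=53 S2=52 S3=64 blocked=[]
Op 13: conn=49 S1=53 S2=52 S3=56 blocked=[]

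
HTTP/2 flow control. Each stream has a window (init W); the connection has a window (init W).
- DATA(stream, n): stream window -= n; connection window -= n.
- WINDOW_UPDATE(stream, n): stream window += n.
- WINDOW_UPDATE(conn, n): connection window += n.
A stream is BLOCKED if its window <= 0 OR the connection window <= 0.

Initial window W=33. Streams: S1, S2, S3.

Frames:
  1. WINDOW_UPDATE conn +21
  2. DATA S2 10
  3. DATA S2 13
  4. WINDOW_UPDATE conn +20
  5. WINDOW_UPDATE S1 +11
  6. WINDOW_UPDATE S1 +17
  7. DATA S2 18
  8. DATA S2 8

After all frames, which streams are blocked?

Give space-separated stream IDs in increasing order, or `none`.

Answer: S2

Derivation:
Op 1: conn=54 S1=33 S2=33 S3=33 blocked=[]
Op 2: conn=44 S1=33 S2=23 S3=33 blocked=[]
Op 3: conn=31 S1=33 S2=10 S3=33 blocked=[]
Op 4: conn=51 S1=33 S2=10 S3=33 blocked=[]
Op 5: conn=51 S1=44 S2=10 S3=33 blocked=[]
Op 6: conn=51 S1=61 S2=10 S3=33 blocked=[]
Op 7: conn=33 S1=61 S2=-8 S3=33 blocked=[2]
Op 8: conn=25 S1=61 S2=-16 S3=33 blocked=[2]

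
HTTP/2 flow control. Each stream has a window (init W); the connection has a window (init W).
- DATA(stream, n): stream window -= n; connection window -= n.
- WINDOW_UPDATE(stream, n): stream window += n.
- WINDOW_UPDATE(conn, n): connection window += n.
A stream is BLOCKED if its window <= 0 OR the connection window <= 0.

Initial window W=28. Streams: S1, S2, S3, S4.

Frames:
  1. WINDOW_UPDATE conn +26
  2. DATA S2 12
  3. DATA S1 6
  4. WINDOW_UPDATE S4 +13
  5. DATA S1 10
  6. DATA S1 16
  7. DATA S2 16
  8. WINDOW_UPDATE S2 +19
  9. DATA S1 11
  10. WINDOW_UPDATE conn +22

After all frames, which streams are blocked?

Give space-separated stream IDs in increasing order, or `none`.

Answer: S1

Derivation:
Op 1: conn=54 S1=28 S2=28 S3=28 S4=28 blocked=[]
Op 2: conn=42 S1=28 S2=16 S3=28 S4=28 blocked=[]
Op 3: conn=36 S1=22 S2=16 S3=28 S4=28 blocked=[]
Op 4: conn=36 S1=22 S2=16 S3=28 S4=41 blocked=[]
Op 5: conn=26 S1=12 S2=16 S3=28 S4=41 blocked=[]
Op 6: conn=10 S1=-4 S2=16 S3=28 S4=41 blocked=[1]
Op 7: conn=-6 S1=-4 S2=0 S3=28 S4=41 blocked=[1, 2, 3, 4]
Op 8: conn=-6 S1=-4 S2=19 S3=28 S4=41 blocked=[1, 2, 3, 4]
Op 9: conn=-17 S1=-15 S2=19 S3=28 S4=41 blocked=[1, 2, 3, 4]
Op 10: conn=5 S1=-15 S2=19 S3=28 S4=41 blocked=[1]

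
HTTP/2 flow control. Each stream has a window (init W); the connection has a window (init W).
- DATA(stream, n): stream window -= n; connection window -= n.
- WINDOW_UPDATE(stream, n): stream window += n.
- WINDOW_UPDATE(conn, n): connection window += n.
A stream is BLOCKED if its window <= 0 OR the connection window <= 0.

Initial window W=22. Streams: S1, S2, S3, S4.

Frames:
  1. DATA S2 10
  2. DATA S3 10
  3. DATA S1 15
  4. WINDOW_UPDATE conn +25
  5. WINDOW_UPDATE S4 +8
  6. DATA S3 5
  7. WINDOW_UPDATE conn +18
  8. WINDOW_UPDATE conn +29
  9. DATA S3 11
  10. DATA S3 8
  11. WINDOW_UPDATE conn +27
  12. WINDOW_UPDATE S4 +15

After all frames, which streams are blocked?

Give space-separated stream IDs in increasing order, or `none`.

Op 1: conn=12 S1=22 S2=12 S3=22 S4=22 blocked=[]
Op 2: conn=2 S1=22 S2=12 S3=12 S4=22 blocked=[]
Op 3: conn=-13 S1=7 S2=12 S3=12 S4=22 blocked=[1, 2, 3, 4]
Op 4: conn=12 S1=7 S2=12 S3=12 S4=22 blocked=[]
Op 5: conn=12 S1=7 S2=12 S3=12 S4=30 blocked=[]
Op 6: conn=7 S1=7 S2=12 S3=7 S4=30 blocked=[]
Op 7: conn=25 S1=7 S2=12 S3=7 S4=30 blocked=[]
Op 8: conn=54 S1=7 S2=12 S3=7 S4=30 blocked=[]
Op 9: conn=43 S1=7 S2=12 S3=-4 S4=30 blocked=[3]
Op 10: conn=35 S1=7 S2=12 S3=-12 S4=30 blocked=[3]
Op 11: conn=62 S1=7 S2=12 S3=-12 S4=30 blocked=[3]
Op 12: conn=62 S1=7 S2=12 S3=-12 S4=45 blocked=[3]

Answer: S3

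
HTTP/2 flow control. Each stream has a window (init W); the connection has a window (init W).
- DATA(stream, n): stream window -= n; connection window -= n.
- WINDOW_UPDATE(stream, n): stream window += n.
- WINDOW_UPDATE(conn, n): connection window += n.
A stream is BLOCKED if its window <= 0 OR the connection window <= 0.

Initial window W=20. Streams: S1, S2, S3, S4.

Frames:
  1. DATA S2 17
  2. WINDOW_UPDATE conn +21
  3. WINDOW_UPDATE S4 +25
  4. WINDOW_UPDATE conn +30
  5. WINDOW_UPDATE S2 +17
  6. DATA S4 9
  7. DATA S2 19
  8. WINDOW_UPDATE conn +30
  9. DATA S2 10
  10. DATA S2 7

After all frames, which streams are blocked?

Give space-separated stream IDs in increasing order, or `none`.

Op 1: conn=3 S1=20 S2=3 S3=20 S4=20 blocked=[]
Op 2: conn=24 S1=20 S2=3 S3=20 S4=20 blocked=[]
Op 3: conn=24 S1=20 S2=3 S3=20 S4=45 blocked=[]
Op 4: conn=54 S1=20 S2=3 S3=20 S4=45 blocked=[]
Op 5: conn=54 S1=20 S2=20 S3=20 S4=45 blocked=[]
Op 6: conn=45 S1=20 S2=20 S3=20 S4=36 blocked=[]
Op 7: conn=26 S1=20 S2=1 S3=20 S4=36 blocked=[]
Op 8: conn=56 S1=20 S2=1 S3=20 S4=36 blocked=[]
Op 9: conn=46 S1=20 S2=-9 S3=20 S4=36 blocked=[2]
Op 10: conn=39 S1=20 S2=-16 S3=20 S4=36 blocked=[2]

Answer: S2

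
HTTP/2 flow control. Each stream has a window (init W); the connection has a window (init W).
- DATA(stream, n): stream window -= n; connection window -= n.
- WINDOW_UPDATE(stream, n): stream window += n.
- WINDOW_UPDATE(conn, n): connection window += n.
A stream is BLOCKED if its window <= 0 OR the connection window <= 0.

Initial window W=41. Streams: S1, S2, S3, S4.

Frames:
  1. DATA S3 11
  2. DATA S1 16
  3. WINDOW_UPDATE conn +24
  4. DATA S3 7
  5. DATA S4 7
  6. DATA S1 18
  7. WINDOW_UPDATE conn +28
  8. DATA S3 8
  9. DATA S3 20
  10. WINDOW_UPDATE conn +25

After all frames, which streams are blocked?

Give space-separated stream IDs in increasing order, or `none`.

Op 1: conn=30 S1=41 S2=41 S3=30 S4=41 blocked=[]
Op 2: conn=14 S1=25 S2=41 S3=30 S4=41 blocked=[]
Op 3: conn=38 S1=25 S2=41 S3=30 S4=41 blocked=[]
Op 4: conn=31 S1=25 S2=41 S3=23 S4=41 blocked=[]
Op 5: conn=24 S1=25 S2=41 S3=23 S4=34 blocked=[]
Op 6: conn=6 S1=7 S2=41 S3=23 S4=34 blocked=[]
Op 7: conn=34 S1=7 S2=41 S3=23 S4=34 blocked=[]
Op 8: conn=26 S1=7 S2=41 S3=15 S4=34 blocked=[]
Op 9: conn=6 S1=7 S2=41 S3=-5 S4=34 blocked=[3]
Op 10: conn=31 S1=7 S2=41 S3=-5 S4=34 blocked=[3]

Answer: S3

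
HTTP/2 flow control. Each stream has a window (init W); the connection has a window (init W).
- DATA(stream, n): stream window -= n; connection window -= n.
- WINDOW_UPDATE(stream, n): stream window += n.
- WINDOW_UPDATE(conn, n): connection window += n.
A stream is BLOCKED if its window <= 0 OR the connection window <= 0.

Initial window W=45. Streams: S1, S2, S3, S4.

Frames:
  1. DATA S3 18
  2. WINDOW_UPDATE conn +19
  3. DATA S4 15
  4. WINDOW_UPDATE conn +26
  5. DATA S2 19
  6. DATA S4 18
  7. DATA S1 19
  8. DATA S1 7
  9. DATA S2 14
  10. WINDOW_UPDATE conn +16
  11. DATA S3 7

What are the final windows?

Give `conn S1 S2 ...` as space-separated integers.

Op 1: conn=27 S1=45 S2=45 S3=27 S4=45 blocked=[]
Op 2: conn=46 S1=45 S2=45 S3=27 S4=45 blocked=[]
Op 3: conn=31 S1=45 S2=45 S3=27 S4=30 blocked=[]
Op 4: conn=57 S1=45 S2=45 S3=27 S4=30 blocked=[]
Op 5: conn=38 S1=45 S2=26 S3=27 S4=30 blocked=[]
Op 6: conn=20 S1=45 S2=26 S3=27 S4=12 blocked=[]
Op 7: conn=1 S1=26 S2=26 S3=27 S4=12 blocked=[]
Op 8: conn=-6 S1=19 S2=26 S3=27 S4=12 blocked=[1, 2, 3, 4]
Op 9: conn=-20 S1=19 S2=12 S3=27 S4=12 blocked=[1, 2, 3, 4]
Op 10: conn=-4 S1=19 S2=12 S3=27 S4=12 blocked=[1, 2, 3, 4]
Op 11: conn=-11 S1=19 S2=12 S3=20 S4=12 blocked=[1, 2, 3, 4]

Answer: -11 19 12 20 12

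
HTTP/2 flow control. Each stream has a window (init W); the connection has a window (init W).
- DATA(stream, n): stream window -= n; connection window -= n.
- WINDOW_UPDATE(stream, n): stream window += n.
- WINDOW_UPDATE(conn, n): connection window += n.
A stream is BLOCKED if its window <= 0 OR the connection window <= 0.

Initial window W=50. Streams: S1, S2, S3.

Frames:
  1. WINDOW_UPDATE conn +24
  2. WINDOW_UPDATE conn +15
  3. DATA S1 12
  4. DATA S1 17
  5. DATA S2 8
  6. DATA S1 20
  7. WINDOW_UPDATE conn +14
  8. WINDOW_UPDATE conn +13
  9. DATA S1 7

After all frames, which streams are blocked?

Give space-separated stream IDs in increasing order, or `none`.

Answer: S1

Derivation:
Op 1: conn=74 S1=50 S2=50 S3=50 blocked=[]
Op 2: conn=89 S1=50 S2=50 S3=50 blocked=[]
Op 3: conn=77 S1=38 S2=50 S3=50 blocked=[]
Op 4: conn=60 S1=21 S2=50 S3=50 blocked=[]
Op 5: conn=52 S1=21 S2=42 S3=50 blocked=[]
Op 6: conn=32 S1=1 S2=42 S3=50 blocked=[]
Op 7: conn=46 S1=1 S2=42 S3=50 blocked=[]
Op 8: conn=59 S1=1 S2=42 S3=50 blocked=[]
Op 9: conn=52 S1=-6 S2=42 S3=50 blocked=[1]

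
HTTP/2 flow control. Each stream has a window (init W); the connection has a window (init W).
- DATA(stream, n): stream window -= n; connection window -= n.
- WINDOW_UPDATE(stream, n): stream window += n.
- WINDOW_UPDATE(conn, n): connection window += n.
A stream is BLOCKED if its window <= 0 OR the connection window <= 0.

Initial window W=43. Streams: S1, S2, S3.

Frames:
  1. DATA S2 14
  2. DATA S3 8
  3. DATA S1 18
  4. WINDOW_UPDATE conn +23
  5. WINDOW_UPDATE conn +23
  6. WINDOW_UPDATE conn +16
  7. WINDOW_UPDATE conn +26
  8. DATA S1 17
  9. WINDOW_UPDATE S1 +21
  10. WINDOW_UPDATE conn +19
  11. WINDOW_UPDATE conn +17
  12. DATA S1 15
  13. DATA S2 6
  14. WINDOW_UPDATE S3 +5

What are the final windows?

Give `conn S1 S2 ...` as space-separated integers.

Op 1: conn=29 S1=43 S2=29 S3=43 blocked=[]
Op 2: conn=21 S1=43 S2=29 S3=35 blocked=[]
Op 3: conn=3 S1=25 S2=29 S3=35 blocked=[]
Op 4: conn=26 S1=25 S2=29 S3=35 blocked=[]
Op 5: conn=49 S1=25 S2=29 S3=35 blocked=[]
Op 6: conn=65 S1=25 S2=29 S3=35 blocked=[]
Op 7: conn=91 S1=25 S2=29 S3=35 blocked=[]
Op 8: conn=74 S1=8 S2=29 S3=35 blocked=[]
Op 9: conn=74 S1=29 S2=29 S3=35 blocked=[]
Op 10: conn=93 S1=29 S2=29 S3=35 blocked=[]
Op 11: conn=110 S1=29 S2=29 S3=35 blocked=[]
Op 12: conn=95 S1=14 S2=29 S3=35 blocked=[]
Op 13: conn=89 S1=14 S2=23 S3=35 blocked=[]
Op 14: conn=89 S1=14 S2=23 S3=40 blocked=[]

Answer: 89 14 23 40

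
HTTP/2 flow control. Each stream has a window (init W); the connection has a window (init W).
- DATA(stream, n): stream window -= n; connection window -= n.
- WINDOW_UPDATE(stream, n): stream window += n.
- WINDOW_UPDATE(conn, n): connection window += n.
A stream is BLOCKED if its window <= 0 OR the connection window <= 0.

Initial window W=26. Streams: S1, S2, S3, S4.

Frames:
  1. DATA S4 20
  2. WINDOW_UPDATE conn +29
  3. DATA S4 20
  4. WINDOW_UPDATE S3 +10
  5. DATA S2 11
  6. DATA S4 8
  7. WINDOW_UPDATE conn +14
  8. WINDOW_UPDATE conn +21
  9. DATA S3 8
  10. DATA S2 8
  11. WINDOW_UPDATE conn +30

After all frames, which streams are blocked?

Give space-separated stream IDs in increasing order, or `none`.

Op 1: conn=6 S1=26 S2=26 S3=26 S4=6 blocked=[]
Op 2: conn=35 S1=26 S2=26 S3=26 S4=6 blocked=[]
Op 3: conn=15 S1=26 S2=26 S3=26 S4=-14 blocked=[4]
Op 4: conn=15 S1=26 S2=26 S3=36 S4=-14 blocked=[4]
Op 5: conn=4 S1=26 S2=15 S3=36 S4=-14 blocked=[4]
Op 6: conn=-4 S1=26 S2=15 S3=36 S4=-22 blocked=[1, 2, 3, 4]
Op 7: conn=10 S1=26 S2=15 S3=36 S4=-22 blocked=[4]
Op 8: conn=31 S1=26 S2=15 S3=36 S4=-22 blocked=[4]
Op 9: conn=23 S1=26 S2=15 S3=28 S4=-22 blocked=[4]
Op 10: conn=15 S1=26 S2=7 S3=28 S4=-22 blocked=[4]
Op 11: conn=45 S1=26 S2=7 S3=28 S4=-22 blocked=[4]

Answer: S4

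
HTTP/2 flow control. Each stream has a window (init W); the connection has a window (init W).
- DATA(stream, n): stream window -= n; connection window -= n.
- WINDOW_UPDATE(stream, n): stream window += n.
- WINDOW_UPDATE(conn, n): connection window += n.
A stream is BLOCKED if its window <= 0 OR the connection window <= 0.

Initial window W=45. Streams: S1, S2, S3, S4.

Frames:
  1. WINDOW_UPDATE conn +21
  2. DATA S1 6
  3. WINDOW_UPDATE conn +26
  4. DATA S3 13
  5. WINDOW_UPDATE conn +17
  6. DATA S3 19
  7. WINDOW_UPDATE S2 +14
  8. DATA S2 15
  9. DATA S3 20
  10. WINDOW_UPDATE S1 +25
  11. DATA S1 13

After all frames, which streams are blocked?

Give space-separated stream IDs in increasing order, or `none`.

Op 1: conn=66 S1=45 S2=45 S3=45 S4=45 blocked=[]
Op 2: conn=60 S1=39 S2=45 S3=45 S4=45 blocked=[]
Op 3: conn=86 S1=39 S2=45 S3=45 S4=45 blocked=[]
Op 4: conn=73 S1=39 S2=45 S3=32 S4=45 blocked=[]
Op 5: conn=90 S1=39 S2=45 S3=32 S4=45 blocked=[]
Op 6: conn=71 S1=39 S2=45 S3=13 S4=45 blocked=[]
Op 7: conn=71 S1=39 S2=59 S3=13 S4=45 blocked=[]
Op 8: conn=56 S1=39 S2=44 S3=13 S4=45 blocked=[]
Op 9: conn=36 S1=39 S2=44 S3=-7 S4=45 blocked=[3]
Op 10: conn=36 S1=64 S2=44 S3=-7 S4=45 blocked=[3]
Op 11: conn=23 S1=51 S2=44 S3=-7 S4=45 blocked=[3]

Answer: S3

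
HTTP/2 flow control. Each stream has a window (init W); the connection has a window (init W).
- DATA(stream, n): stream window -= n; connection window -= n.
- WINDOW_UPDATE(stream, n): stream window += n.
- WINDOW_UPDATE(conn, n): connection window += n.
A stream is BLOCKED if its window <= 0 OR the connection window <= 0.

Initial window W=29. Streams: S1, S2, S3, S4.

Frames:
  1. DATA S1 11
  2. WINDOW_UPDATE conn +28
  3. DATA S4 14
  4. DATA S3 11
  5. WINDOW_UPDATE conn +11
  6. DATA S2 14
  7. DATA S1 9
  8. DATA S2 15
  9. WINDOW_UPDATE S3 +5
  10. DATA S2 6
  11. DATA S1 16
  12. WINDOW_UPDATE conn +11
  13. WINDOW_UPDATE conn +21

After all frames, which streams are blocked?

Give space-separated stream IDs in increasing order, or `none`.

Answer: S1 S2

Derivation:
Op 1: conn=18 S1=18 S2=29 S3=29 S4=29 blocked=[]
Op 2: conn=46 S1=18 S2=29 S3=29 S4=29 blocked=[]
Op 3: conn=32 S1=18 S2=29 S3=29 S4=15 blocked=[]
Op 4: conn=21 S1=18 S2=29 S3=18 S4=15 blocked=[]
Op 5: conn=32 S1=18 S2=29 S3=18 S4=15 blocked=[]
Op 6: conn=18 S1=18 S2=15 S3=18 S4=15 blocked=[]
Op 7: conn=9 S1=9 S2=15 S3=18 S4=15 blocked=[]
Op 8: conn=-6 S1=9 S2=0 S3=18 S4=15 blocked=[1, 2, 3, 4]
Op 9: conn=-6 S1=9 S2=0 S3=23 S4=15 blocked=[1, 2, 3, 4]
Op 10: conn=-12 S1=9 S2=-6 S3=23 S4=15 blocked=[1, 2, 3, 4]
Op 11: conn=-28 S1=-7 S2=-6 S3=23 S4=15 blocked=[1, 2, 3, 4]
Op 12: conn=-17 S1=-7 S2=-6 S3=23 S4=15 blocked=[1, 2, 3, 4]
Op 13: conn=4 S1=-7 S2=-6 S3=23 S4=15 blocked=[1, 2]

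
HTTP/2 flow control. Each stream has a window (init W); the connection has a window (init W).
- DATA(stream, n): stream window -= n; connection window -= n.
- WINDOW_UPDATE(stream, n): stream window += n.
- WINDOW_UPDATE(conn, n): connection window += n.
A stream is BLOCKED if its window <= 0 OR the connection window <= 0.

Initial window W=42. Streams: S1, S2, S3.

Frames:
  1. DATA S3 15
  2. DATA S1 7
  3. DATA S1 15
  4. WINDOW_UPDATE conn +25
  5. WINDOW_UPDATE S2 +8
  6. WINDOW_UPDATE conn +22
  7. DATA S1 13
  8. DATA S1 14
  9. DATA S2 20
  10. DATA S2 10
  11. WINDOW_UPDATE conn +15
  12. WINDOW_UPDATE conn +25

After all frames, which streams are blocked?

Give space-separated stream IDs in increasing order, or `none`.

Answer: S1

Derivation:
Op 1: conn=27 S1=42 S2=42 S3=27 blocked=[]
Op 2: conn=20 S1=35 S2=42 S3=27 blocked=[]
Op 3: conn=5 S1=20 S2=42 S3=27 blocked=[]
Op 4: conn=30 S1=20 S2=42 S3=27 blocked=[]
Op 5: conn=30 S1=20 S2=50 S3=27 blocked=[]
Op 6: conn=52 S1=20 S2=50 S3=27 blocked=[]
Op 7: conn=39 S1=7 S2=50 S3=27 blocked=[]
Op 8: conn=25 S1=-7 S2=50 S3=27 blocked=[1]
Op 9: conn=5 S1=-7 S2=30 S3=27 blocked=[1]
Op 10: conn=-5 S1=-7 S2=20 S3=27 blocked=[1, 2, 3]
Op 11: conn=10 S1=-7 S2=20 S3=27 blocked=[1]
Op 12: conn=35 S1=-7 S2=20 S3=27 blocked=[1]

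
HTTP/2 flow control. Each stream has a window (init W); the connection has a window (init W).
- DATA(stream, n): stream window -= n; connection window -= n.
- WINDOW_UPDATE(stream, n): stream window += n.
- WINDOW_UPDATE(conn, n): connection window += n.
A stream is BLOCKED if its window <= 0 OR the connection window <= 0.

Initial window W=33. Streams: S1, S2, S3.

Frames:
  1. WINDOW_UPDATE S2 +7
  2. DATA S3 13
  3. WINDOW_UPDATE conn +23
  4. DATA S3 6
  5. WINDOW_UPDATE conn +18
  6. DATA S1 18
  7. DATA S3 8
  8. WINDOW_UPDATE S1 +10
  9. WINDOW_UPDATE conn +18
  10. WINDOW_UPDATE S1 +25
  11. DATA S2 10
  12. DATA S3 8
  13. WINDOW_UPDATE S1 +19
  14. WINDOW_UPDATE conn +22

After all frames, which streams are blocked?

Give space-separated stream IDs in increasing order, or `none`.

Op 1: conn=33 S1=33 S2=40 S3=33 blocked=[]
Op 2: conn=20 S1=33 S2=40 S3=20 blocked=[]
Op 3: conn=43 S1=33 S2=40 S3=20 blocked=[]
Op 4: conn=37 S1=33 S2=40 S3=14 blocked=[]
Op 5: conn=55 S1=33 S2=40 S3=14 blocked=[]
Op 6: conn=37 S1=15 S2=40 S3=14 blocked=[]
Op 7: conn=29 S1=15 S2=40 S3=6 blocked=[]
Op 8: conn=29 S1=25 S2=40 S3=6 blocked=[]
Op 9: conn=47 S1=25 S2=40 S3=6 blocked=[]
Op 10: conn=47 S1=50 S2=40 S3=6 blocked=[]
Op 11: conn=37 S1=50 S2=30 S3=6 blocked=[]
Op 12: conn=29 S1=50 S2=30 S3=-2 blocked=[3]
Op 13: conn=29 S1=69 S2=30 S3=-2 blocked=[3]
Op 14: conn=51 S1=69 S2=30 S3=-2 blocked=[3]

Answer: S3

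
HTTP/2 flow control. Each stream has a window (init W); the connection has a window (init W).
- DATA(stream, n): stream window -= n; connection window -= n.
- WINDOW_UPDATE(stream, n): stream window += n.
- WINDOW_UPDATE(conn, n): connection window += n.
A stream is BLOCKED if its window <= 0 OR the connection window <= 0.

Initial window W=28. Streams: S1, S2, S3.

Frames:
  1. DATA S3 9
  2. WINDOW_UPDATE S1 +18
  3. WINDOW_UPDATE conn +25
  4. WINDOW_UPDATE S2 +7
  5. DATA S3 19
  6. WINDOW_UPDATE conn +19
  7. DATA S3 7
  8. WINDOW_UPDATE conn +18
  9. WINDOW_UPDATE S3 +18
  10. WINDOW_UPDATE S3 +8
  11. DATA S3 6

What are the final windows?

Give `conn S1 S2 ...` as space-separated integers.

Op 1: conn=19 S1=28 S2=28 S3=19 blocked=[]
Op 2: conn=19 S1=46 S2=28 S3=19 blocked=[]
Op 3: conn=44 S1=46 S2=28 S3=19 blocked=[]
Op 4: conn=44 S1=46 S2=35 S3=19 blocked=[]
Op 5: conn=25 S1=46 S2=35 S3=0 blocked=[3]
Op 6: conn=44 S1=46 S2=35 S3=0 blocked=[3]
Op 7: conn=37 S1=46 S2=35 S3=-7 blocked=[3]
Op 8: conn=55 S1=46 S2=35 S3=-7 blocked=[3]
Op 9: conn=55 S1=46 S2=35 S3=11 blocked=[]
Op 10: conn=55 S1=46 S2=35 S3=19 blocked=[]
Op 11: conn=49 S1=46 S2=35 S3=13 blocked=[]

Answer: 49 46 35 13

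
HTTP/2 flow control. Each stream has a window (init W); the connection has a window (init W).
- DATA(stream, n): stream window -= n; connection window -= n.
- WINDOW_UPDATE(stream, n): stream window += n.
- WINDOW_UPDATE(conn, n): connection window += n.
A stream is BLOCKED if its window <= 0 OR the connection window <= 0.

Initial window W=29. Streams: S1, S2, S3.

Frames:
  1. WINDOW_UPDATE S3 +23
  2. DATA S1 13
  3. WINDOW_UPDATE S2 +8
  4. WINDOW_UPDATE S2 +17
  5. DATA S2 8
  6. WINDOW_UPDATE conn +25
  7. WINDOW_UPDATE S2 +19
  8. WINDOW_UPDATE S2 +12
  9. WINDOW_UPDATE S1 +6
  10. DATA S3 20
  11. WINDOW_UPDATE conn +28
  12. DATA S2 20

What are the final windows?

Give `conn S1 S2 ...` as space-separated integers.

Op 1: conn=29 S1=29 S2=29 S3=52 blocked=[]
Op 2: conn=16 S1=16 S2=29 S3=52 blocked=[]
Op 3: conn=16 S1=16 S2=37 S3=52 blocked=[]
Op 4: conn=16 S1=16 S2=54 S3=52 blocked=[]
Op 5: conn=8 S1=16 S2=46 S3=52 blocked=[]
Op 6: conn=33 S1=16 S2=46 S3=52 blocked=[]
Op 7: conn=33 S1=16 S2=65 S3=52 blocked=[]
Op 8: conn=33 S1=16 S2=77 S3=52 blocked=[]
Op 9: conn=33 S1=22 S2=77 S3=52 blocked=[]
Op 10: conn=13 S1=22 S2=77 S3=32 blocked=[]
Op 11: conn=41 S1=22 S2=77 S3=32 blocked=[]
Op 12: conn=21 S1=22 S2=57 S3=32 blocked=[]

Answer: 21 22 57 32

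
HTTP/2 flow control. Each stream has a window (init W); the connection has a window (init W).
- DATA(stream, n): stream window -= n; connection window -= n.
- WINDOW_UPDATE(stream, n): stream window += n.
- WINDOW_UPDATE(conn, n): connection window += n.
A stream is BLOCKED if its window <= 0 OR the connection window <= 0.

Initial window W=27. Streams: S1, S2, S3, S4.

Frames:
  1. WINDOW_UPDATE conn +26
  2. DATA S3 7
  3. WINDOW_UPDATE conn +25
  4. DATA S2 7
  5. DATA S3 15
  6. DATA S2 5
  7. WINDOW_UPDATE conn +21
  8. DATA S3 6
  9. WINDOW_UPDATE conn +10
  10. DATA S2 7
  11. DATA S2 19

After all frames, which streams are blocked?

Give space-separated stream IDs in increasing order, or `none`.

Op 1: conn=53 S1=27 S2=27 S3=27 S4=27 blocked=[]
Op 2: conn=46 S1=27 S2=27 S3=20 S4=27 blocked=[]
Op 3: conn=71 S1=27 S2=27 S3=20 S4=27 blocked=[]
Op 4: conn=64 S1=27 S2=20 S3=20 S4=27 blocked=[]
Op 5: conn=49 S1=27 S2=20 S3=5 S4=27 blocked=[]
Op 6: conn=44 S1=27 S2=15 S3=5 S4=27 blocked=[]
Op 7: conn=65 S1=27 S2=15 S3=5 S4=27 blocked=[]
Op 8: conn=59 S1=27 S2=15 S3=-1 S4=27 blocked=[3]
Op 9: conn=69 S1=27 S2=15 S3=-1 S4=27 blocked=[3]
Op 10: conn=62 S1=27 S2=8 S3=-1 S4=27 blocked=[3]
Op 11: conn=43 S1=27 S2=-11 S3=-1 S4=27 blocked=[2, 3]

Answer: S2 S3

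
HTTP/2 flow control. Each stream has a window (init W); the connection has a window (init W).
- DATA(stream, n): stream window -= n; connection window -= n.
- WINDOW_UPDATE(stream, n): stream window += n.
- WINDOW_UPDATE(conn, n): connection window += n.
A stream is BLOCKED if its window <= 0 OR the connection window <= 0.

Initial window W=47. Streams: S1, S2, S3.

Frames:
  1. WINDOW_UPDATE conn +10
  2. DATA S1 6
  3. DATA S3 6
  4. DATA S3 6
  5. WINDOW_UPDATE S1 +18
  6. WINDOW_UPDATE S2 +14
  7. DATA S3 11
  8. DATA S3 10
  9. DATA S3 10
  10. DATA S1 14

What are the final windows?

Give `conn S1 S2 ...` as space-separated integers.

Op 1: conn=57 S1=47 S2=47 S3=47 blocked=[]
Op 2: conn=51 S1=41 S2=47 S3=47 blocked=[]
Op 3: conn=45 S1=41 S2=47 S3=41 blocked=[]
Op 4: conn=39 S1=41 S2=47 S3=35 blocked=[]
Op 5: conn=39 S1=59 S2=47 S3=35 blocked=[]
Op 6: conn=39 S1=59 S2=61 S3=35 blocked=[]
Op 7: conn=28 S1=59 S2=61 S3=24 blocked=[]
Op 8: conn=18 S1=59 S2=61 S3=14 blocked=[]
Op 9: conn=8 S1=59 S2=61 S3=4 blocked=[]
Op 10: conn=-6 S1=45 S2=61 S3=4 blocked=[1, 2, 3]

Answer: -6 45 61 4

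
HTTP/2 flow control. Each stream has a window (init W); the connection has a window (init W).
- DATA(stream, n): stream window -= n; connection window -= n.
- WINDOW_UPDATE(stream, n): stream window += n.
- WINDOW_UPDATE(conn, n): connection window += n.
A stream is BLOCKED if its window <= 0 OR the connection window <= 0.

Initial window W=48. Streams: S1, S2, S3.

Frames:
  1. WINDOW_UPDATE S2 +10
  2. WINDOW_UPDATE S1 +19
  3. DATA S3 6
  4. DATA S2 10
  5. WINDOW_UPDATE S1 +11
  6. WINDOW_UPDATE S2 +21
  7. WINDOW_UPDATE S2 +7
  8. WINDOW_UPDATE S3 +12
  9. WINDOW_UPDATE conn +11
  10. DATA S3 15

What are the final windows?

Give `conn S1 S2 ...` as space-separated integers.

Answer: 28 78 76 39

Derivation:
Op 1: conn=48 S1=48 S2=58 S3=48 blocked=[]
Op 2: conn=48 S1=67 S2=58 S3=48 blocked=[]
Op 3: conn=42 S1=67 S2=58 S3=42 blocked=[]
Op 4: conn=32 S1=67 S2=48 S3=42 blocked=[]
Op 5: conn=32 S1=78 S2=48 S3=42 blocked=[]
Op 6: conn=32 S1=78 S2=69 S3=42 blocked=[]
Op 7: conn=32 S1=78 S2=76 S3=42 blocked=[]
Op 8: conn=32 S1=78 S2=76 S3=54 blocked=[]
Op 9: conn=43 S1=78 S2=76 S3=54 blocked=[]
Op 10: conn=28 S1=78 S2=76 S3=39 blocked=[]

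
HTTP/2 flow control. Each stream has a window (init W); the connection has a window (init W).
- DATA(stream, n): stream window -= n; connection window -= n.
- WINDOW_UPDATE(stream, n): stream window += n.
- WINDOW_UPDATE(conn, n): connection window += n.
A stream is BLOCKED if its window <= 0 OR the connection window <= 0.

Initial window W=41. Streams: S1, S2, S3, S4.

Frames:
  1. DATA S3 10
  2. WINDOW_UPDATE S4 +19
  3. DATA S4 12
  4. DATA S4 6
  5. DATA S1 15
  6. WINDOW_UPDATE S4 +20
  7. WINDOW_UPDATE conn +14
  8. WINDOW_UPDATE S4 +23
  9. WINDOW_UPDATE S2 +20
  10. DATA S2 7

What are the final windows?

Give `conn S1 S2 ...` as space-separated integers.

Op 1: conn=31 S1=41 S2=41 S3=31 S4=41 blocked=[]
Op 2: conn=31 S1=41 S2=41 S3=31 S4=60 blocked=[]
Op 3: conn=19 S1=41 S2=41 S3=31 S4=48 blocked=[]
Op 4: conn=13 S1=41 S2=41 S3=31 S4=42 blocked=[]
Op 5: conn=-2 S1=26 S2=41 S3=31 S4=42 blocked=[1, 2, 3, 4]
Op 6: conn=-2 S1=26 S2=41 S3=31 S4=62 blocked=[1, 2, 3, 4]
Op 7: conn=12 S1=26 S2=41 S3=31 S4=62 blocked=[]
Op 8: conn=12 S1=26 S2=41 S3=31 S4=85 blocked=[]
Op 9: conn=12 S1=26 S2=61 S3=31 S4=85 blocked=[]
Op 10: conn=5 S1=26 S2=54 S3=31 S4=85 blocked=[]

Answer: 5 26 54 31 85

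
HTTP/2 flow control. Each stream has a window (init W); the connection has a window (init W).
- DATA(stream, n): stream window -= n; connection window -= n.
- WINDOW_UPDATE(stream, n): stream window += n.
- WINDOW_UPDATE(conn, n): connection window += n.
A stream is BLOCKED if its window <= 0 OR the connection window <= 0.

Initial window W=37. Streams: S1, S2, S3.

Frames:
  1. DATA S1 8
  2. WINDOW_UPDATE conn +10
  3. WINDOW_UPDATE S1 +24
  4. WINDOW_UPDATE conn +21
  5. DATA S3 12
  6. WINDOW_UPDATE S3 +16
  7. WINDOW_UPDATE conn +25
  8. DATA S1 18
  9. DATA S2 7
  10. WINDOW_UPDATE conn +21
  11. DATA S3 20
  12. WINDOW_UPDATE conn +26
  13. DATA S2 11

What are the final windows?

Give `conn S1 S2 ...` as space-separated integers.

Answer: 64 35 19 21

Derivation:
Op 1: conn=29 S1=29 S2=37 S3=37 blocked=[]
Op 2: conn=39 S1=29 S2=37 S3=37 blocked=[]
Op 3: conn=39 S1=53 S2=37 S3=37 blocked=[]
Op 4: conn=60 S1=53 S2=37 S3=37 blocked=[]
Op 5: conn=48 S1=53 S2=37 S3=25 blocked=[]
Op 6: conn=48 S1=53 S2=37 S3=41 blocked=[]
Op 7: conn=73 S1=53 S2=37 S3=41 blocked=[]
Op 8: conn=55 S1=35 S2=37 S3=41 blocked=[]
Op 9: conn=48 S1=35 S2=30 S3=41 blocked=[]
Op 10: conn=69 S1=35 S2=30 S3=41 blocked=[]
Op 11: conn=49 S1=35 S2=30 S3=21 blocked=[]
Op 12: conn=75 S1=35 S2=30 S3=21 blocked=[]
Op 13: conn=64 S1=35 S2=19 S3=21 blocked=[]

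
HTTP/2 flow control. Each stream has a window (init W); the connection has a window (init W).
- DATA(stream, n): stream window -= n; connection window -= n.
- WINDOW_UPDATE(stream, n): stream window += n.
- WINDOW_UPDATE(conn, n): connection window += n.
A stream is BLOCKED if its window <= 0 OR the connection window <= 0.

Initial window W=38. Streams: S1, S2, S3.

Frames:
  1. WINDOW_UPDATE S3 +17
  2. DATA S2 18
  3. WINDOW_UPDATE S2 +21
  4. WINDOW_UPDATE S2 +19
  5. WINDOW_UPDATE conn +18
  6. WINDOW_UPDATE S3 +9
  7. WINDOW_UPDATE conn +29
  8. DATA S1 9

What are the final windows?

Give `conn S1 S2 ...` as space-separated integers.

Op 1: conn=38 S1=38 S2=38 S3=55 blocked=[]
Op 2: conn=20 S1=38 S2=20 S3=55 blocked=[]
Op 3: conn=20 S1=38 S2=41 S3=55 blocked=[]
Op 4: conn=20 S1=38 S2=60 S3=55 blocked=[]
Op 5: conn=38 S1=38 S2=60 S3=55 blocked=[]
Op 6: conn=38 S1=38 S2=60 S3=64 blocked=[]
Op 7: conn=67 S1=38 S2=60 S3=64 blocked=[]
Op 8: conn=58 S1=29 S2=60 S3=64 blocked=[]

Answer: 58 29 60 64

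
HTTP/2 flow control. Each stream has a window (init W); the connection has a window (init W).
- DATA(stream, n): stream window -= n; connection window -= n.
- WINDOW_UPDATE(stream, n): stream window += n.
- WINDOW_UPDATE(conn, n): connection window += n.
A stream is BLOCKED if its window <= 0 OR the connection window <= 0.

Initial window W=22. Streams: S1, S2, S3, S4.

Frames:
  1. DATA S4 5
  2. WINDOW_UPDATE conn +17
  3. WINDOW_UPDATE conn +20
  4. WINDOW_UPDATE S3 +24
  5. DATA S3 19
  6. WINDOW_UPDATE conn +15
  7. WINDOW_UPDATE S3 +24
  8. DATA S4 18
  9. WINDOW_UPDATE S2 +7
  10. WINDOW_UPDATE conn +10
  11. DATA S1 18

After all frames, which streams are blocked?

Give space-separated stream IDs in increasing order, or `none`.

Answer: S4

Derivation:
Op 1: conn=17 S1=22 S2=22 S3=22 S4=17 blocked=[]
Op 2: conn=34 S1=22 S2=22 S3=22 S4=17 blocked=[]
Op 3: conn=54 S1=22 S2=22 S3=22 S4=17 blocked=[]
Op 4: conn=54 S1=22 S2=22 S3=46 S4=17 blocked=[]
Op 5: conn=35 S1=22 S2=22 S3=27 S4=17 blocked=[]
Op 6: conn=50 S1=22 S2=22 S3=27 S4=17 blocked=[]
Op 7: conn=50 S1=22 S2=22 S3=51 S4=17 blocked=[]
Op 8: conn=32 S1=22 S2=22 S3=51 S4=-1 blocked=[4]
Op 9: conn=32 S1=22 S2=29 S3=51 S4=-1 blocked=[4]
Op 10: conn=42 S1=22 S2=29 S3=51 S4=-1 blocked=[4]
Op 11: conn=24 S1=4 S2=29 S3=51 S4=-1 blocked=[4]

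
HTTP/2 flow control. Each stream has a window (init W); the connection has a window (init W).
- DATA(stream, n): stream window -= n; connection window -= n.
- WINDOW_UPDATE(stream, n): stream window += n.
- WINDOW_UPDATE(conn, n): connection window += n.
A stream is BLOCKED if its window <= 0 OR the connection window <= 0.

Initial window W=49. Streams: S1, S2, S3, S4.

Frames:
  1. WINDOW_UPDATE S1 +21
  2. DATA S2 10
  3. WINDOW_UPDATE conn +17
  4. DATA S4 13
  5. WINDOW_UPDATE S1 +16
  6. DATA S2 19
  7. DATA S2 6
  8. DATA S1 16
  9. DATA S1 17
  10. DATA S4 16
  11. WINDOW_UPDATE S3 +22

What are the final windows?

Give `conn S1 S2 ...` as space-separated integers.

Answer: -31 53 14 71 20

Derivation:
Op 1: conn=49 S1=70 S2=49 S3=49 S4=49 blocked=[]
Op 2: conn=39 S1=70 S2=39 S3=49 S4=49 blocked=[]
Op 3: conn=56 S1=70 S2=39 S3=49 S4=49 blocked=[]
Op 4: conn=43 S1=70 S2=39 S3=49 S4=36 blocked=[]
Op 5: conn=43 S1=86 S2=39 S3=49 S4=36 blocked=[]
Op 6: conn=24 S1=86 S2=20 S3=49 S4=36 blocked=[]
Op 7: conn=18 S1=86 S2=14 S3=49 S4=36 blocked=[]
Op 8: conn=2 S1=70 S2=14 S3=49 S4=36 blocked=[]
Op 9: conn=-15 S1=53 S2=14 S3=49 S4=36 blocked=[1, 2, 3, 4]
Op 10: conn=-31 S1=53 S2=14 S3=49 S4=20 blocked=[1, 2, 3, 4]
Op 11: conn=-31 S1=53 S2=14 S3=71 S4=20 blocked=[1, 2, 3, 4]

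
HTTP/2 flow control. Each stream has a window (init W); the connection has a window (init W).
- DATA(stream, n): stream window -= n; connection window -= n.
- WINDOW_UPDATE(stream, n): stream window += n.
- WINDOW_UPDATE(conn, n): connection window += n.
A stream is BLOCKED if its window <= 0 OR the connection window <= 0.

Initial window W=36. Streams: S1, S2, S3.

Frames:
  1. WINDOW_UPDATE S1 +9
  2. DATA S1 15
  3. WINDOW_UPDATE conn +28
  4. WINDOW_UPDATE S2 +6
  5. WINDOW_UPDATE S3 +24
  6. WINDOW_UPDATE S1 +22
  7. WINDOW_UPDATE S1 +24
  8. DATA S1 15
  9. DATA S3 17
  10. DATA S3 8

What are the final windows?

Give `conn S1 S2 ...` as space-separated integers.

Answer: 9 61 42 35

Derivation:
Op 1: conn=36 S1=45 S2=36 S3=36 blocked=[]
Op 2: conn=21 S1=30 S2=36 S3=36 blocked=[]
Op 3: conn=49 S1=30 S2=36 S3=36 blocked=[]
Op 4: conn=49 S1=30 S2=42 S3=36 blocked=[]
Op 5: conn=49 S1=30 S2=42 S3=60 blocked=[]
Op 6: conn=49 S1=52 S2=42 S3=60 blocked=[]
Op 7: conn=49 S1=76 S2=42 S3=60 blocked=[]
Op 8: conn=34 S1=61 S2=42 S3=60 blocked=[]
Op 9: conn=17 S1=61 S2=42 S3=43 blocked=[]
Op 10: conn=9 S1=61 S2=42 S3=35 blocked=[]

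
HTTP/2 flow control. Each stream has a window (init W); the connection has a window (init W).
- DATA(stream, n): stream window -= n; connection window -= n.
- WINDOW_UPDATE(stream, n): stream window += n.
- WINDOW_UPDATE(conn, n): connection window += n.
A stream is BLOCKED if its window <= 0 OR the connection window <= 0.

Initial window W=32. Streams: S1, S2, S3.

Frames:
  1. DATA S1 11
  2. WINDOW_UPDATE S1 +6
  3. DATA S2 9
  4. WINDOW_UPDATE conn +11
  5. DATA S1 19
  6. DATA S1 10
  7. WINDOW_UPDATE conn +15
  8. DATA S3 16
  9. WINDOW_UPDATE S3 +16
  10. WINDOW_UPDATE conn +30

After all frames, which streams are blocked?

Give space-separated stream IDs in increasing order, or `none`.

Op 1: conn=21 S1=21 S2=32 S3=32 blocked=[]
Op 2: conn=21 S1=27 S2=32 S3=32 blocked=[]
Op 3: conn=12 S1=27 S2=23 S3=32 blocked=[]
Op 4: conn=23 S1=27 S2=23 S3=32 blocked=[]
Op 5: conn=4 S1=8 S2=23 S3=32 blocked=[]
Op 6: conn=-6 S1=-2 S2=23 S3=32 blocked=[1, 2, 3]
Op 7: conn=9 S1=-2 S2=23 S3=32 blocked=[1]
Op 8: conn=-7 S1=-2 S2=23 S3=16 blocked=[1, 2, 3]
Op 9: conn=-7 S1=-2 S2=23 S3=32 blocked=[1, 2, 3]
Op 10: conn=23 S1=-2 S2=23 S3=32 blocked=[1]

Answer: S1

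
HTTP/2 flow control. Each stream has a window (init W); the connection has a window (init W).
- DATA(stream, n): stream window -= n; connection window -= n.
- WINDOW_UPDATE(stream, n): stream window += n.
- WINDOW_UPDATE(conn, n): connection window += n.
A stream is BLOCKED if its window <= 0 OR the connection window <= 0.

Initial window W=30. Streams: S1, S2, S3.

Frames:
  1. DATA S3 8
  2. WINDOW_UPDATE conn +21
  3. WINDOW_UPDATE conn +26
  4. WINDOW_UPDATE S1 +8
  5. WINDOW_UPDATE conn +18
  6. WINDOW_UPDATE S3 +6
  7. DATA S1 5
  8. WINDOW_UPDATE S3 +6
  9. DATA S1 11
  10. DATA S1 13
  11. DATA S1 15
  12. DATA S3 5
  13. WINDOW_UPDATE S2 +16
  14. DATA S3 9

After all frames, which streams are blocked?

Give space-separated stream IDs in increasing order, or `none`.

Op 1: conn=22 S1=30 S2=30 S3=22 blocked=[]
Op 2: conn=43 S1=30 S2=30 S3=22 blocked=[]
Op 3: conn=69 S1=30 S2=30 S3=22 blocked=[]
Op 4: conn=69 S1=38 S2=30 S3=22 blocked=[]
Op 5: conn=87 S1=38 S2=30 S3=22 blocked=[]
Op 6: conn=87 S1=38 S2=30 S3=28 blocked=[]
Op 7: conn=82 S1=33 S2=30 S3=28 blocked=[]
Op 8: conn=82 S1=33 S2=30 S3=34 blocked=[]
Op 9: conn=71 S1=22 S2=30 S3=34 blocked=[]
Op 10: conn=58 S1=9 S2=30 S3=34 blocked=[]
Op 11: conn=43 S1=-6 S2=30 S3=34 blocked=[1]
Op 12: conn=38 S1=-6 S2=30 S3=29 blocked=[1]
Op 13: conn=38 S1=-6 S2=46 S3=29 blocked=[1]
Op 14: conn=29 S1=-6 S2=46 S3=20 blocked=[1]

Answer: S1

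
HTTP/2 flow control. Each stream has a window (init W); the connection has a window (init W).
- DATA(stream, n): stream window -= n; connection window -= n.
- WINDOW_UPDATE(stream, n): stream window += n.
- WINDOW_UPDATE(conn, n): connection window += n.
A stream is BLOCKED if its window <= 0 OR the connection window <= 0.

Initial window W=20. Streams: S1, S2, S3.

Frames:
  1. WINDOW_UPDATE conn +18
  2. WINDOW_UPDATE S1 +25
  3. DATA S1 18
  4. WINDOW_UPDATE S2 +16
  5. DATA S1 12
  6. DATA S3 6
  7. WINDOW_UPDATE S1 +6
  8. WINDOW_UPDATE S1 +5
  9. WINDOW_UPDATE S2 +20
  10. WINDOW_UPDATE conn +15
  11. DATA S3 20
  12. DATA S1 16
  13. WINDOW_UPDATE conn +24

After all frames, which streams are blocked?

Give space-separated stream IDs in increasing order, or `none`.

Op 1: conn=38 S1=20 S2=20 S3=20 blocked=[]
Op 2: conn=38 S1=45 S2=20 S3=20 blocked=[]
Op 3: conn=20 S1=27 S2=20 S3=20 blocked=[]
Op 4: conn=20 S1=27 S2=36 S3=20 blocked=[]
Op 5: conn=8 S1=15 S2=36 S3=20 blocked=[]
Op 6: conn=2 S1=15 S2=36 S3=14 blocked=[]
Op 7: conn=2 S1=21 S2=36 S3=14 blocked=[]
Op 8: conn=2 S1=26 S2=36 S3=14 blocked=[]
Op 9: conn=2 S1=26 S2=56 S3=14 blocked=[]
Op 10: conn=17 S1=26 S2=56 S3=14 blocked=[]
Op 11: conn=-3 S1=26 S2=56 S3=-6 blocked=[1, 2, 3]
Op 12: conn=-19 S1=10 S2=56 S3=-6 blocked=[1, 2, 3]
Op 13: conn=5 S1=10 S2=56 S3=-6 blocked=[3]

Answer: S3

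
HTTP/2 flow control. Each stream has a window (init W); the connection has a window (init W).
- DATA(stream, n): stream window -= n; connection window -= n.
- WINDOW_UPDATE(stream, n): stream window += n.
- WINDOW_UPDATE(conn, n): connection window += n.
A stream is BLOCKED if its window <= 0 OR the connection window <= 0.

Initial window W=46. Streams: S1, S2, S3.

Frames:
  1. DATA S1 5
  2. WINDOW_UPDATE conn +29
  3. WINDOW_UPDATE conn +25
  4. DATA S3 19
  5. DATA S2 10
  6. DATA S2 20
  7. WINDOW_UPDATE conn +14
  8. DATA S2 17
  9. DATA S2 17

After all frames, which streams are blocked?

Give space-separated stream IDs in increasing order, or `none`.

Answer: S2

Derivation:
Op 1: conn=41 S1=41 S2=46 S3=46 blocked=[]
Op 2: conn=70 S1=41 S2=46 S3=46 blocked=[]
Op 3: conn=95 S1=41 S2=46 S3=46 blocked=[]
Op 4: conn=76 S1=41 S2=46 S3=27 blocked=[]
Op 5: conn=66 S1=41 S2=36 S3=27 blocked=[]
Op 6: conn=46 S1=41 S2=16 S3=27 blocked=[]
Op 7: conn=60 S1=41 S2=16 S3=27 blocked=[]
Op 8: conn=43 S1=41 S2=-1 S3=27 blocked=[2]
Op 9: conn=26 S1=41 S2=-18 S3=27 blocked=[2]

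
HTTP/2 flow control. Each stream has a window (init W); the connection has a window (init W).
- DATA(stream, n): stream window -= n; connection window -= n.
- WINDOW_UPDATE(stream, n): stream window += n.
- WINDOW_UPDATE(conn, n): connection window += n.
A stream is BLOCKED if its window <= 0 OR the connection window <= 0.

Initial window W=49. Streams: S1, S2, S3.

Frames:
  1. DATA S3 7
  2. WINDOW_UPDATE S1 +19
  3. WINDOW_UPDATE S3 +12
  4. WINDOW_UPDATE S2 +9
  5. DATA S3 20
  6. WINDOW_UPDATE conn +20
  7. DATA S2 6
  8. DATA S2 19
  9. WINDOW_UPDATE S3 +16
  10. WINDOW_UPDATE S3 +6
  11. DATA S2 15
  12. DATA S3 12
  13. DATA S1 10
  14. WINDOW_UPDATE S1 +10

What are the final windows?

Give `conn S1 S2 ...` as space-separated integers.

Op 1: conn=42 S1=49 S2=49 S3=42 blocked=[]
Op 2: conn=42 S1=68 S2=49 S3=42 blocked=[]
Op 3: conn=42 S1=68 S2=49 S3=54 blocked=[]
Op 4: conn=42 S1=68 S2=58 S3=54 blocked=[]
Op 5: conn=22 S1=68 S2=58 S3=34 blocked=[]
Op 6: conn=42 S1=68 S2=58 S3=34 blocked=[]
Op 7: conn=36 S1=68 S2=52 S3=34 blocked=[]
Op 8: conn=17 S1=68 S2=33 S3=34 blocked=[]
Op 9: conn=17 S1=68 S2=33 S3=50 blocked=[]
Op 10: conn=17 S1=68 S2=33 S3=56 blocked=[]
Op 11: conn=2 S1=68 S2=18 S3=56 blocked=[]
Op 12: conn=-10 S1=68 S2=18 S3=44 blocked=[1, 2, 3]
Op 13: conn=-20 S1=58 S2=18 S3=44 blocked=[1, 2, 3]
Op 14: conn=-20 S1=68 S2=18 S3=44 blocked=[1, 2, 3]

Answer: -20 68 18 44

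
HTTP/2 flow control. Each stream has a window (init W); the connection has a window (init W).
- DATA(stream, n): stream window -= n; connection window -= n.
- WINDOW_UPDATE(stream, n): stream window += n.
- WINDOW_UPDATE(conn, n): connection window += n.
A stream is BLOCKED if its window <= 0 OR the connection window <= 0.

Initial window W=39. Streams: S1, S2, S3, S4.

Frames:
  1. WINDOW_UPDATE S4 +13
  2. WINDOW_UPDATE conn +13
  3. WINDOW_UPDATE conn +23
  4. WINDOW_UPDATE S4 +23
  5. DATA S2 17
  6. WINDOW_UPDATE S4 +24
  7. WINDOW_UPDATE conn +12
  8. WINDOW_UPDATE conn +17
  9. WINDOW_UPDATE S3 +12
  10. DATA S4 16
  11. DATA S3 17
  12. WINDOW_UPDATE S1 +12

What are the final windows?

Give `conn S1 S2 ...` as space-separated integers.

Op 1: conn=39 S1=39 S2=39 S3=39 S4=52 blocked=[]
Op 2: conn=52 S1=39 S2=39 S3=39 S4=52 blocked=[]
Op 3: conn=75 S1=39 S2=39 S3=39 S4=52 blocked=[]
Op 4: conn=75 S1=39 S2=39 S3=39 S4=75 blocked=[]
Op 5: conn=58 S1=39 S2=22 S3=39 S4=75 blocked=[]
Op 6: conn=58 S1=39 S2=22 S3=39 S4=99 blocked=[]
Op 7: conn=70 S1=39 S2=22 S3=39 S4=99 blocked=[]
Op 8: conn=87 S1=39 S2=22 S3=39 S4=99 blocked=[]
Op 9: conn=87 S1=39 S2=22 S3=51 S4=99 blocked=[]
Op 10: conn=71 S1=39 S2=22 S3=51 S4=83 blocked=[]
Op 11: conn=54 S1=39 S2=22 S3=34 S4=83 blocked=[]
Op 12: conn=54 S1=51 S2=22 S3=34 S4=83 blocked=[]

Answer: 54 51 22 34 83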